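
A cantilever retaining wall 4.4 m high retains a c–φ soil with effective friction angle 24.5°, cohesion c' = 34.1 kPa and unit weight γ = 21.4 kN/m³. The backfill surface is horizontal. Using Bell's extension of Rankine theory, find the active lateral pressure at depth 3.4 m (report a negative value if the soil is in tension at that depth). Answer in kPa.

K_a = (1 − sin φ)/(1 + sin φ) = 0.4137.
σ_a = K_a γ z − 2c√K_a = 0.4137×21.4×3.4 − 2×34.1×0.6432 = -13.76 kPa.

-13.8 kPa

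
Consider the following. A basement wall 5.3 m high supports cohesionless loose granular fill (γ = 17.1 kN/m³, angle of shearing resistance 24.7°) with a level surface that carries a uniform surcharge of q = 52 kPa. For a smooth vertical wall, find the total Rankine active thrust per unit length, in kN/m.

212 kN/m

K_a = tan²(45° − φ/2) = 0.4106.
Soil triangle: ½ K_a γ H² = 0.5×0.4106×17.1×5.3² = 98.61 kN/m.
Surcharge rectangle: K_a q H = 0.4106×52×5.3 = 113.2 kN/m.
Total = 98.61 + 113.2 = 211.8 kN/m.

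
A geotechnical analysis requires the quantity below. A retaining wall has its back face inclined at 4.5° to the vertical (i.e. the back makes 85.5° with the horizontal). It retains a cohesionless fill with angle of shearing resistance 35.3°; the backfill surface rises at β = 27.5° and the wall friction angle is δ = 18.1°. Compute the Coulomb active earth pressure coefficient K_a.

0.436

K_a = sin²(α+φ) / [sin²α · sin(α−δ) · (1 + √{sin(φ+δ)sin(φ−β) / (sin(α−δ)sin(α+β))})²].
With α = 85.5°, φ = 35.3°, δ = 18.1°, β = 27.5°: K_a = 0.4360.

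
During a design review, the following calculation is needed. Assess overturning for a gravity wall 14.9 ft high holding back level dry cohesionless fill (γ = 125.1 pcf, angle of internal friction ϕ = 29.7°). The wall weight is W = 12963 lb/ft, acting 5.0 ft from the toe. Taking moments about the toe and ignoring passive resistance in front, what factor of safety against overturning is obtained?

K_a = tan²(45° − 29.7°/2) = 0.3374.
P_a = ½K_aγH² = 0.5×0.3374×125.1×14.9² = 4685 lb/ft, acting at H/3 = 4.967 ft above the base.
Overturning moment M_o = P_a × H/3 = 4685 × 4.967 = 23270.
Resisting moment M_r = W × 5.0 = 12963 × 5.0 = 64820.
FS_overturning = M_r/M_o = 64820/23270 = 2.785.

2.79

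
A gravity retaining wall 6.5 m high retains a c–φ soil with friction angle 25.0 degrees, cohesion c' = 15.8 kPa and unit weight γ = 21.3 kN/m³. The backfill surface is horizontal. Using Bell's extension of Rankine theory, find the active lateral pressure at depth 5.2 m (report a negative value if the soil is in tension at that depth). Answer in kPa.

24.8 kPa

K_a = (1 − sin φ)/(1 + sin φ) = 0.4059.
σ_a = K_a γ z − 2c√K_a = 0.4059×21.3×5.2 − 2×15.8×0.6371 = 24.82 kPa.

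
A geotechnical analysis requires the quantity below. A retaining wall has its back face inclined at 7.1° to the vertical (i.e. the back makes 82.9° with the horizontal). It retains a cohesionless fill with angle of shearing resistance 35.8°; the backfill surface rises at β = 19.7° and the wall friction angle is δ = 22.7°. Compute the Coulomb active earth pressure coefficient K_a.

K_a = sin²(α+φ) / [sin²α · sin(α−δ) · (1 + √{sin(φ+δ)sin(φ−β) / (sin(α−δ)sin(α+β))})²].
With α = 82.9°, φ = 35.8°, δ = 22.7°, β = 19.7°: K_a = 0.3854.

0.385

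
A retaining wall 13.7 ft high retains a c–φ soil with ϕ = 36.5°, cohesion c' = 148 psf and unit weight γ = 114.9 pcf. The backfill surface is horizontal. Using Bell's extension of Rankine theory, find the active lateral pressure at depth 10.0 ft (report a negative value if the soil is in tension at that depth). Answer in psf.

K_a = (1 − sin φ)/(1 + sin φ) = 0.2541.
σ_a = K_a γ z − 2c√K_a = 0.2541×114.9×10.0 − 2×148×0.5040 = 142.7 psf.

143 psf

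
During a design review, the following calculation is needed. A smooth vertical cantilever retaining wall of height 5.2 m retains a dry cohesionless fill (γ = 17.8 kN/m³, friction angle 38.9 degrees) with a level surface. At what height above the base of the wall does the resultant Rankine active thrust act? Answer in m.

K_a = 0.2285.
The pressure distribution is triangular, so the resultant acts at H/3 above the base = 5.2/3 = 1.733 m.

1.73 m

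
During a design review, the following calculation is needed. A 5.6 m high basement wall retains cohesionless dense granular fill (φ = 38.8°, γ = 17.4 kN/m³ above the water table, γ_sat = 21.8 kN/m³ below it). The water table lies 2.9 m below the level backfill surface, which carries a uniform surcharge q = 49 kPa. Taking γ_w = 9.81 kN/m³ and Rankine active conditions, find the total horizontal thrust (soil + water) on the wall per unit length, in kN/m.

157 kN/m

K_a = tan²(45° − φ/2) = 0.2296.
γ' = 21.8 − 9.81 = 11.99 kN/m³. h₂ = H − d_w = 2.7 m.
σ'_h: at surface K_a·q = 11.25; at WT K_a(q+γd_w) = 22.83; at base K_a(q+γd_w+γ'h₂) = 30.26 kPa.
P₁ = ½(11.25+22.83)×2.9 = 49.42; P₂ = ½(22.83+30.26)×2.7 = 71.68; P_w = ½γ_w h₂² = 35.76.
Total = 49.42+71.68+35.76 = 156.9 kN/m.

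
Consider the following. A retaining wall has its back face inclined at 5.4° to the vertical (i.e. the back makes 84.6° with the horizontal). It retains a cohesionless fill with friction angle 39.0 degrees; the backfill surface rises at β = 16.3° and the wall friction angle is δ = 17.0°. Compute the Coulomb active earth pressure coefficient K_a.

K_a = sin²(α+φ) / [sin²α · sin(α−δ) · (1 + √{sin(φ+δ)sin(φ−β) / (sin(α−δ)sin(α+β))})²].
With α = 84.6°, φ = 39.0°, δ = 17.0°, β = 16.3°: K_a = 0.2981.

0.298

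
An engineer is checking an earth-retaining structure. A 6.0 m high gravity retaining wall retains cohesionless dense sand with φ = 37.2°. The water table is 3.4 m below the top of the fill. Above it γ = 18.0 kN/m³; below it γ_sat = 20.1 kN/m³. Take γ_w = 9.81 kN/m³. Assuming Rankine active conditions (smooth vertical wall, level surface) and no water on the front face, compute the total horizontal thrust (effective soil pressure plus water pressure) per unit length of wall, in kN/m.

107 kN/m

K_a = tan²(45° − φ/2) = 0.2464.
γ' = 20.1 − 9.81 = 10.29 kN/m³. Depth below WT = 2.6 m.
σ'_h at WT = K_a γ d_w = 15.08 kPa; at base = 15.08 + K_a γ' × 2.6 = 21.67 kPa.
P₁ (0–3.4 m) = ½×15.08×3.4 = 25.64. P₂ (3.4–6.0 m) = ½(15.08+21.67)×2.6 = 47.78.
P_w = ½ γ_w h₂² = 0.5×9.81×2.6² = 33.16. Total = 25.64+47.78+33.16 = 106.6 kN/m.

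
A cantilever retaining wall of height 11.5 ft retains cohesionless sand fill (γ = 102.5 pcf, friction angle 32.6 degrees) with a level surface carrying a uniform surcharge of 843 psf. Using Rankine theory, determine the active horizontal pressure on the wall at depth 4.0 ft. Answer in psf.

K_a = (1 − sin φ)/(1 + sin φ) = 0.2997.
σ_v = γz + q = 102.5 × 4.0 + 843 = 1253 psf.
σ_h = K_a σ_v = 0.2997 × 1253 = 375.6 psf.

376 psf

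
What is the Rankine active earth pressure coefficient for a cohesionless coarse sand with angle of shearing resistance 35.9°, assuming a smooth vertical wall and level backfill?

0.261

K_a = tan²(45° − φ/2) = tan²(27.05°) = 0.2607.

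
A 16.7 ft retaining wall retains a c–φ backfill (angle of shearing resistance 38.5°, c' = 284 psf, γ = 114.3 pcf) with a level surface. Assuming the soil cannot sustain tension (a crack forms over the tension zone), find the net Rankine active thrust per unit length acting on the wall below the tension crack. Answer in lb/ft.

544 lb/ft

K_a = 0.2327; √K_a = 0.4823.
Tension-crack depth z_c = 2c/(γ√K_a) = 2×284/(114.3×0.4823) = 10.30 ft.
σ_a at base = K_a γ H − 2c√K_a = 0.2327×114.3×16.7 − 2×284×0.4823 = 170.1 psf.
P_a = ½ × 170.1 × (H − z_c) = 0.5×170.1×6.397 = 544.2 lb/ft.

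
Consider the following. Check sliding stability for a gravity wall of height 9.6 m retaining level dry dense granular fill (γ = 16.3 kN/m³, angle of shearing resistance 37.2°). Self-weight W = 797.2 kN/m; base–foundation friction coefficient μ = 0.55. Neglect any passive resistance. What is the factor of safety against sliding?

K_a = tan²(45° − 37.2°/2) = 0.2464.
P_a = ½K_aγH² = 0.5×0.2464×16.3×9.6² = 185.1 kN/m, acting at H/3 = 3.200 m above the base.
FS_sliding = μW / P_a = 0.55×797.2 / 185.1 = 2.369.

2.37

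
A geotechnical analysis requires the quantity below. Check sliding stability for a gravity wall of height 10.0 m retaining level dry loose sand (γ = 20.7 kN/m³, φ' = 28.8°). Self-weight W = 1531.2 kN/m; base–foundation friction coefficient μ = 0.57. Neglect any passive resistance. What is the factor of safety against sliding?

K_a = tan²(45° − 28.8°/2) = 0.3498.
P_a = ½K_aγH² = 0.5×0.3498×20.7×10.0² = 362.0 kN/m, acting at H/3 = 3.333 m above the base.
FS_sliding = μW / P_a = 0.57×1531.2 / 362.0 = 2.411.

2.41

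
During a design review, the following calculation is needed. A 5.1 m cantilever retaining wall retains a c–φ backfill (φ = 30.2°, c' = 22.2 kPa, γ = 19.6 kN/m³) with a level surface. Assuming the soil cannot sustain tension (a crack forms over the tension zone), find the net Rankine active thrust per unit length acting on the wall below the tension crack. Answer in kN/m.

K_a = 0.3307; √K_a = 0.5750.
Tension-crack depth z_c = 2c/(γ√K_a) = 2×22.2/(19.6×0.5750) = 3.939 m.
σ_a at base = K_a γ H − 2c√K_a = 0.3307×19.6×5.1 − 2×22.2×0.5750 = 7.521 kPa.
P_a = ½ × 7.521 × (H − z_c) = 0.5×7.521×1.161 = 4.364 kN/m.

4.36 kN/m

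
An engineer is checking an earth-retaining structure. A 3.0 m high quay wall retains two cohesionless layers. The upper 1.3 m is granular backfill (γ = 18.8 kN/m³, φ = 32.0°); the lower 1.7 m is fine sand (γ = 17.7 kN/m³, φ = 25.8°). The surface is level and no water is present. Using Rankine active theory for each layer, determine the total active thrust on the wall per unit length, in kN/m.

31.3 kN/m

K_a1 = tan²(45°−32.0°/2) = 0.3073; K_a2 = tan²(45°−25.8°/2) = 0.3935.
Layer 1: σ at base = K_a1 γ₁ h₁ = 7.509 kPa; P₁ = ½×7.509×1.3 = 4.881.
Layer 2: σ_v at top = γ₁h₁ = 24.44; σ_h top = K_a2×24.44 = 9.617; σ_h base = K_a2×(24.44+17.7×1.7) = 21.46.
P₂ = ½(9.617+21.46)×1.7 = 26.41. Total P_a = 4.881+26.41 = 31.29 kN/m.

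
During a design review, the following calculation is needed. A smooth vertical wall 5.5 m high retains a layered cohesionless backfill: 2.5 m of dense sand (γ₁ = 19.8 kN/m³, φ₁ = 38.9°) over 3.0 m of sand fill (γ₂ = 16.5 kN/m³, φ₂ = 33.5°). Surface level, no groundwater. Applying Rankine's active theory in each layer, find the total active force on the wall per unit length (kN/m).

78.5 kN/m

K_a1 = tan²(45°−38.9°/2) = 0.2285; K_a2 = tan²(45°−33.5°/2) = 0.2887.
Layer 1: σ at base = K_a1 γ₁ h₁ = 11.31 kPa; P₁ = ½×11.31×2.5 = 14.14.
Layer 2: σ_v at top = γ₁h₁ = 49.50; σ_h top = K_a2×49.50 = 14.29; σ_h base = K_a2×(49.50+16.5×3.0) = 28.58.
P₂ = ½(14.29+28.58)×3.0 = 64.31. Total P_a = 14.14+64.31 = 78.45 kN/m.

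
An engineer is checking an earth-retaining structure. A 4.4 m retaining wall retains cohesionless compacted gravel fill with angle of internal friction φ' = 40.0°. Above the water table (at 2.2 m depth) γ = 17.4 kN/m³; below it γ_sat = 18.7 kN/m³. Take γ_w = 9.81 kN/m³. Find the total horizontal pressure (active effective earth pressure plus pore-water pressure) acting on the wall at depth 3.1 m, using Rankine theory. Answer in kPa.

18.9 kPa

K_a = (1 − sin φ)/(1 + sin φ) = 0.2174.
γ' = 18.7 − 9.81 = 8.890 kN/m³.
Effective vertical stress at 3.1 m: σ'_v = 17.4×2.2 + 8.890×0.900 = 46.28 kPa.
σ'_h = K_a σ'_v = 0.2174 × 46.28 = 10.06 kPa; u = γ_w × 0.900 = 8.829 kPa.
Total σ_h = 10.06 + 8.829 = 18.89 kPa.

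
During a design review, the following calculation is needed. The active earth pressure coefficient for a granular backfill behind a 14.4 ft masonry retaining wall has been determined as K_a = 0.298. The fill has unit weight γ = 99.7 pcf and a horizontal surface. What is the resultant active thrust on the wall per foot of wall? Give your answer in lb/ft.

P = ½ K_a γ H² = 0.5 × 0.298 × 99.7 × 14.4² = 3080 lb/ft.

3080 lb/ft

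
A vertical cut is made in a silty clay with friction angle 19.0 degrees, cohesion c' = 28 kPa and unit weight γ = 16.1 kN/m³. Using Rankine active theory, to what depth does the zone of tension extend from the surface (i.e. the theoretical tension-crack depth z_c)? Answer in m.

K_a = tan²(45° − 19.0°/2) = 0.5088; √K_a = 0.7133.
The active pressure is zero where K_a γ z = 2c√K_a, so z_c = 2c/(γ√K_a) = 2×28/(16.1×0.7133) = 4.876 m.

4.88 m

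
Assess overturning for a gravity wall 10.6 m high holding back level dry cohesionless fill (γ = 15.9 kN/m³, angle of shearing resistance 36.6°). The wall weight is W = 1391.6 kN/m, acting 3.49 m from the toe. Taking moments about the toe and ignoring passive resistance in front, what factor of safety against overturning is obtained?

K_a = tan²(45° − 36.6°/2) = 0.2530.
P_a = ½K_aγH² = 0.5×0.2530×15.9×10.6² = 226.0 kN/m, acting at H/3 = 3.533 m above the base.
Overturning moment M_o = P_a × H/3 = 226.0 × 3.533 = 798.4.
Resisting moment M_r = W × 3.49 = 1391.6 × 3.49 = 4857.
FS_overturning = M_r/M_o = 4857/798.4 = 6.083.

6.08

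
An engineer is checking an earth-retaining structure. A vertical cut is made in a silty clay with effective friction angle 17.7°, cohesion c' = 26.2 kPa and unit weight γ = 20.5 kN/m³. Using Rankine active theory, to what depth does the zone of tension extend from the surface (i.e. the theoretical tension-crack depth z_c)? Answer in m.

K_a = tan²(45° − 17.7°/2) = 0.5337; √K_a = 0.7306.
The active pressure is zero where K_a γ z = 2c√K_a, so z_c = 2c/(γ√K_a) = 2×26.2/(20.5×0.7306) = 3.499 m.

3.50 m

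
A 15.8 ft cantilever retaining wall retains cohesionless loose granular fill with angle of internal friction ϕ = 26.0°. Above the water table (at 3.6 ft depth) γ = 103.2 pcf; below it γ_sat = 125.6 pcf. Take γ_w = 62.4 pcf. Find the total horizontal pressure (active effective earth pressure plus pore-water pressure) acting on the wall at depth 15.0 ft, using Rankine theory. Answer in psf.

K_a = (1 − sin φ)/(1 + sin φ) = 0.3905.
γ' = 125.6 − 62.4 = 63.20 pcf.
Effective vertical stress at 15.0 ft: σ'_v = 103.2×3.6 + 63.20×11.4 = 1092 psf.
σ'_h = K_a σ'_v = 0.3905 × 1092 = 426.4 psf; u = γ_w × 11.4 = 711.4 psf.
Total σ_h = 426.4 + 711.4 = 1138 psf.

1140 psf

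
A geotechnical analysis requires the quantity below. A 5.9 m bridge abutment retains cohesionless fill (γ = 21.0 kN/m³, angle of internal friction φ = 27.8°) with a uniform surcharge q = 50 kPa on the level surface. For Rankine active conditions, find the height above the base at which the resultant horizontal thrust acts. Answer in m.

2.41 m

K_a = 0.3639.
Triangular part P₁ = ½K_aγH² = 133.0 at H/3 = 1.967 m; rectangular part P₂ = K_a q H = 107.3 at H/2 = 2.950 m.
ȳ = (P₁·1.967 + P₂·2.950)/(P₁+P₂) = 2.406 m.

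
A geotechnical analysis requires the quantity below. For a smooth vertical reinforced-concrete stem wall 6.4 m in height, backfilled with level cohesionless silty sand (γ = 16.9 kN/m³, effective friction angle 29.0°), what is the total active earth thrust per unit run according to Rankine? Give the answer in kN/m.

120 kN/m

K_a = tan²(45° − φ/2) = 0.3470.
P_a = ½ K_a γ H² = 0.5 × 0.3470 × 16.9 × 6.4² = 120.1 kN/m.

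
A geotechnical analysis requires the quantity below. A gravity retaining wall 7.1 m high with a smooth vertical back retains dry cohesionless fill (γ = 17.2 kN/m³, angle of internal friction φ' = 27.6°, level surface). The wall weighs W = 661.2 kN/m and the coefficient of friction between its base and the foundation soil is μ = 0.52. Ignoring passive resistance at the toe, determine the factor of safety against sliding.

2.16

K_a = tan²(45° − 27.6°/2) = 0.3668.
P_a = ½K_aγH² = 0.5×0.3668×17.2×7.1² = 159.0 kN/m, acting at H/3 = 2.367 m above the base.
FS_sliding = μW / P_a = 0.52×661.2 / 159.0 = 2.162.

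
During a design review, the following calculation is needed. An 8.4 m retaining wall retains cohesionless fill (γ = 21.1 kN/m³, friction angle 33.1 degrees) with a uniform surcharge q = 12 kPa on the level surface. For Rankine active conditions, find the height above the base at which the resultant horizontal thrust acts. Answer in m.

K_a = 0.2936.
Triangular part P₁ = ½K_aγH² = 218.5 at H/3 = 2.800 m; rectangular part P₂ = K_a q H = 29.59 at H/2 = 4.200 m.
ȳ = (P₁·2.800 + P₂·4.200)/(P₁+P₂) = 2.967 m.

2.97 m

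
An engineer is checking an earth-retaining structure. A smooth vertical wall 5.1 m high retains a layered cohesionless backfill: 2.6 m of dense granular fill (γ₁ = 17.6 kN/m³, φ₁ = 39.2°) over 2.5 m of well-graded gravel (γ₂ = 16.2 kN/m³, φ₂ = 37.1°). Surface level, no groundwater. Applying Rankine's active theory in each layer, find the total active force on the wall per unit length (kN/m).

K_a1 = tan²(45°−39.2°/2) = 0.2255; K_a2 = tan²(45°−37.1°/2) = 0.2475.
Layer 1: σ at base = K_a1 γ₁ h₁ = 10.32 kPa; P₁ = ½×10.32×2.6 = 13.41.
Layer 2: σ_v at top = γ₁h₁ = 45.76; σ_h top = K_a2×45.76 = 11.33; σ_h base = K_a2×(45.76+16.2×2.5) = 21.35.
P₂ = ½(11.33+21.35)×2.5 = 40.84. Total P_a = 13.41+40.84 = 54.26 kN/m.

54.3 kN/m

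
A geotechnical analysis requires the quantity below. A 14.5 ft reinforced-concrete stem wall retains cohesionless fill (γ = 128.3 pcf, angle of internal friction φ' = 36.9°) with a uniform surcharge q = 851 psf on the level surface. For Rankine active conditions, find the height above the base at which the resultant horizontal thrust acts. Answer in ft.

K_a = 0.2497.
Triangular part P₁ = ½K_aγH² = 3367 at H/3 = 4.833 ft; rectangular part P₂ = K_a q H = 3081 at H/2 = 7.250 ft.
ȳ = (P₁·4.833 + P₂·7.250)/(P₁+P₂) = 5.988 ft.

5.99 ft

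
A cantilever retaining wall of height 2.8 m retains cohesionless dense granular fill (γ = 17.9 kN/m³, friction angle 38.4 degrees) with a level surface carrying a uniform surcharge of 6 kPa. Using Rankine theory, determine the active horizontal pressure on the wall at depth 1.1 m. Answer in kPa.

K_a = (1 − sin φ)/(1 + sin φ) = 0.2337.
σ_v = γz + q = 17.9 × 1.1 + 6 = 25.69 kPa.
σ_h = K_a σ_v = 0.2337 × 25.69 = 6.004 kPa.

6.00 kPa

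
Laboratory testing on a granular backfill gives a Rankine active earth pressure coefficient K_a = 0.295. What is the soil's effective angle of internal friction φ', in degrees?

K_a = tan²(45° − φ/2) ⇒ 45° − φ/2 = arctan(√0.295) = 28.51°.
φ = 2(45° − 28.51°) = 32.98°.

33.0°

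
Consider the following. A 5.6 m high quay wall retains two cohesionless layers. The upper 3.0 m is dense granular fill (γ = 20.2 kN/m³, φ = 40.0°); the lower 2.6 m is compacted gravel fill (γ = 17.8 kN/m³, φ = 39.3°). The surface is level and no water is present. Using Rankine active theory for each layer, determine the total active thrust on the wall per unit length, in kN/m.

K_a1 = tan²(45°−40.0°/2) = 0.2174; K_a2 = tan²(45°−39.3°/2) = 0.2245.
Layer 1: σ at base = K_a1 γ₁ h₁ = 13.18 kPa; P₁ = ½×13.18×3.0 = 19.77.
Layer 2: σ_v at top = γ₁h₁ = 60.60; σ_h top = K_a2×60.60 = 13.60; σ_h base = K_a2×(60.60+17.8×2.6) = 23.99.
P₂ = ½(13.60+23.99)×2.6 = 48.87. Total P_a = 19.77+48.87 = 68.63 kN/m.

68.6 kN/m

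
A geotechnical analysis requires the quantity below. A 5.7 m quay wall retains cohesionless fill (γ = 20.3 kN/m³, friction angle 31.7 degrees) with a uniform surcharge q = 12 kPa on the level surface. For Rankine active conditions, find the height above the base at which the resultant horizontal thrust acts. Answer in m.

2.06 m

K_a = 0.3111.
Triangular part P₁ = ½K_aγH² = 102.6 at H/3 = 1.900 m; rectangular part P₂ = K_a q H = 21.28 at H/2 = 2.850 m.
ȳ = (P₁·1.900 + P₂·2.850)/(P₁+P₂) = 2.063 m.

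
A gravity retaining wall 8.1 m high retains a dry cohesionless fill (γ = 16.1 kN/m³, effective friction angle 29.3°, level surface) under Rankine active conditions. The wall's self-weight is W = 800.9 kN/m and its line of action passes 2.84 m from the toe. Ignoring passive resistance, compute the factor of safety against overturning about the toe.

4.65

K_a = tan²(45° − 29.3°/2) = 0.3428.
P_a = ½K_aγH² = 0.5×0.3428×16.1×8.1² = 181.1 kN/m, acting at H/3 = 2.700 m above the base.
Overturning moment M_o = P_a × H/3 = 181.1 × 2.700 = 488.9.
Resisting moment M_r = W × 2.84 = 800.9 × 2.84 = 2275.
FS_overturning = M_r/M_o = 2275/488.9 = 4.652.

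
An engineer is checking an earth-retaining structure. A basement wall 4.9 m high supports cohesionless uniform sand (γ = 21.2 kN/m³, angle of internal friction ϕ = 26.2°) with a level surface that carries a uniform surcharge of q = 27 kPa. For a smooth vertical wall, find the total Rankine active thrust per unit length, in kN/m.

K_a = tan²(45° − φ/2) = 0.3874.
Soil triangle: ½ K_a γ H² = 0.5×0.3874×21.2×4.9² = 98.61 kN/m.
Surcharge rectangle: K_a q H = 0.3874×27×4.9 = 51.26 kN/m.
Total = 98.61 + 51.26 = 149.9 kN/m.

150 kN/m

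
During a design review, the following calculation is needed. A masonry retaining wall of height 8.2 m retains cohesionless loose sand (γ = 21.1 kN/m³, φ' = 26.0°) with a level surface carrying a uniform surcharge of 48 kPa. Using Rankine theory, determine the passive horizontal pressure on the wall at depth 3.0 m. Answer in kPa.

K_p = (1 + sin φ)/(1 − sin φ) = 2.561.
σ_v = γz + q = 21.1 × 3.0 + 48 = 111.3 kPa.
σ_h = K_p σ_v = 2.561 × 111.3 = 285.0 kPa.

285 kPa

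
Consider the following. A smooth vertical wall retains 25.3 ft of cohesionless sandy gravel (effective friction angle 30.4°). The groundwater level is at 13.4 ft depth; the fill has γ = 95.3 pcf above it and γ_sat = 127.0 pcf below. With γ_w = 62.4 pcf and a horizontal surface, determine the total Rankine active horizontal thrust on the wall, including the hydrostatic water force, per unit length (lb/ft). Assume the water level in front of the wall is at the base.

K_a = tan²(45° − φ/2) = 0.3280.
γ' = 127.0 − 62.4 = 64.60 pcf. Depth below WT = 11.9 ft.
σ'_h at WT = K_a γ d_w = 418.9 psf; at base = 418.9 + K_a γ' × 11.9 = 671.0 psf.
P₁ (0–13.4 ft) = ½×418.9×13.4 = 2806. P₂ (13.4–25.3 ft) = ½(418.9+671.0)×11.9 = 6485.
P_w = ½ γ_w h₂² = 0.5×62.4×11.9² = 4418. Total = 2806+6485+4418 = 13710 lb/ft.

13700 lb/ft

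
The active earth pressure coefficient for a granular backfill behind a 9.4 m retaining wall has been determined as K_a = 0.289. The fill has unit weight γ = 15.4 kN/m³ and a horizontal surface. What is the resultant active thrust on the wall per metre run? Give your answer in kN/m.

P = ½ K_a γ H² = 0.5 × 0.289 × 15.4 × 9.4² = 196.6 kN/m.

197 kN/m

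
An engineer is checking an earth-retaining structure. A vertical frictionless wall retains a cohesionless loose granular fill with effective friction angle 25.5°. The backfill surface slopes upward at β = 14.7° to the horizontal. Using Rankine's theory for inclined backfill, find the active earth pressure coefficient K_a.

K_a = cos β · (cos β − √(cos²β − cos²φ)) / (cos β + √(cos²β − cos²φ)).
cos β = 0.9673, cos φ = 0.9026, √(cos²β − cos²φ) = 0.3478.
K_a = 0.9673 × (0.9673 − 0.3478)/(0.9673 + 0.3478) = 0.4557.

0.456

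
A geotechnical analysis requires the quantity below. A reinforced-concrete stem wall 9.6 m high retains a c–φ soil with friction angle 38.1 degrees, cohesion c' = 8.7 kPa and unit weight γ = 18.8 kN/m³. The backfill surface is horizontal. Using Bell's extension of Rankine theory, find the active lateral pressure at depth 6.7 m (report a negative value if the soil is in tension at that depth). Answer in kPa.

K_a = (1 − sin φ)/(1 + sin φ) = 0.2368.
σ_a = K_a γ z − 2c√K_a = 0.2368×18.8×6.7 − 2×8.7×0.4867 = 21.36 kPa.

21.4 kPa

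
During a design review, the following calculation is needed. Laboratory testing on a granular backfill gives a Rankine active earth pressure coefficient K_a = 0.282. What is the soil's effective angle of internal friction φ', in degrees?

K_a = tan²(45° − φ/2) ⇒ 45° − φ/2 = arctan(√0.282) = 27.97°.
φ = 2(45° − 27.97°) = 34.06°.

34.1°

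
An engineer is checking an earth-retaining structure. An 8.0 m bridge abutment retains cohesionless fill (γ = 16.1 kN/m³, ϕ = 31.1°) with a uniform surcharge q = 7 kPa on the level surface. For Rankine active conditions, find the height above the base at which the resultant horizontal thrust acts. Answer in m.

2.80 m

K_a = 0.3188.
Triangular part P₁ = ½K_aγH² = 164.2 at H/3 = 2.667 m; rectangular part P₂ = K_a q H = 17.85 at H/2 = 4.000 m.
ȳ = (P₁·2.667 + P₂·4.000)/(P₁+P₂) = 2.797 m.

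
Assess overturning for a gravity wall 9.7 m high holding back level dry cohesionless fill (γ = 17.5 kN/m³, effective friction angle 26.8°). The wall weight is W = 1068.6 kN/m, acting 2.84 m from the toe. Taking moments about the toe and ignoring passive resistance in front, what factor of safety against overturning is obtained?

3.01

K_a = tan²(45° − 26.8°/2) = 0.3785.
P_a = ½K_aγH² = 0.5×0.3785×17.5×9.7² = 311.6 kN/m, acting at H/3 = 3.233 m above the base.
Overturning moment M_o = P_a × H/3 = 311.6 × 3.233 = 1007.
Resisting moment M_r = W × 2.84 = 1068.6 × 2.84 = 3035.
FS_overturning = M_r/M_o = 3035/1007 = 3.012.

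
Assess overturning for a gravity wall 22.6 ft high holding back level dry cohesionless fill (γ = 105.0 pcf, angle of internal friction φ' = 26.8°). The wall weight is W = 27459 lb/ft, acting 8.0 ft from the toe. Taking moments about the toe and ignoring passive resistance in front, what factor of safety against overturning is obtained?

K_a = tan²(45° − 26.8°/2) = 0.3785.
P_a = ½K_aγH² = 0.5×0.3785×105.0×22.6² = 10150 lb/ft, acting at H/3 = 7.533 ft above the base.
Overturning moment M_o = P_a × H/3 = 10150 × 7.533 = 76450.
Resisting moment M_r = W × 8.0 = 27459 × 8.0 = 219700.
FS_overturning = M_r/M_o = 219700/76450 = 2.873.

2.87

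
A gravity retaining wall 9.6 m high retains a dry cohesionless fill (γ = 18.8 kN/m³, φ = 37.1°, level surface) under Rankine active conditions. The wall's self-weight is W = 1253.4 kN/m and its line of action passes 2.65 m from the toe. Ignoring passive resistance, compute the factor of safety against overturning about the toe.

K_a = tan²(45° − 37.1°/2) = 0.2475.
P_a = ½K_aγH² = 0.5×0.2475×18.8×9.6² = 214.4 kN/m, acting at H/3 = 3.200 m above the base.
Overturning moment M_o = P_a × H/3 = 214.4 × 3.200 = 686.1.
Resisting moment M_r = W × 2.65 = 1253.4 × 2.65 = 3322.
FS_overturning = M_r/M_o = 3322/686.1 = 4.841.

4.84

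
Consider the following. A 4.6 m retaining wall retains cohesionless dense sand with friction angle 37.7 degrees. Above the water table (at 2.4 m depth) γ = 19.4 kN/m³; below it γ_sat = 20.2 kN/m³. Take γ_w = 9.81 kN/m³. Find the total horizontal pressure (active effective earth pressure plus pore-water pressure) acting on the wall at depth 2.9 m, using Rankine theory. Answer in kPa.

17.4 kPa

K_a = (1 − sin φ)/(1 + sin φ) = 0.2411.
γ' = 20.2 − 9.81 = 10.39 kN/m³.
Effective vertical stress at 2.9 m: σ'_v = 19.4×2.4 + 10.39×0.500 = 51.75 kPa.
σ'_h = K_a σ'_v = 0.2411 × 51.75 = 12.48 kPa; u = γ_w × 0.500 = 4.905 kPa.
Total σ_h = 12.48 + 4.905 = 17.38 kPa.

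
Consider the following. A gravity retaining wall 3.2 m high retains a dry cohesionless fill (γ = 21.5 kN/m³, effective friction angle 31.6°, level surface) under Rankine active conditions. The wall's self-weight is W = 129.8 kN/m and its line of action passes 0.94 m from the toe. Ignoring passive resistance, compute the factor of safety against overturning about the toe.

K_a = tan²(45° − 31.6°/2) = 0.3123.
P_a = ½K_aγH² = 0.5×0.3123×21.5×3.2² = 34.38 kN/m, acting at H/3 = 1.067 m above the base.
Overturning moment M_o = P_a × H/3 = 34.38 × 1.067 = 36.68.
Resisting moment M_r = W × 0.94 = 129.8 × 0.94 = 122.0.
FS_overturning = M_r/M_o = 122.0/36.68 = 3.327.

3.33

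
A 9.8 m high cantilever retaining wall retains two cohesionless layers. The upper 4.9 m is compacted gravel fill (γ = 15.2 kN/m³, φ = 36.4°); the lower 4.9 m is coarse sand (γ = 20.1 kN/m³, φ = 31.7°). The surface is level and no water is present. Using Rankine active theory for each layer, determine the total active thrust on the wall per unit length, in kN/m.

235 kN/m

K_a1 = tan²(45°−36.4°/2) = 0.2552; K_a2 = tan²(45°−31.7°/2) = 0.3111.
Layer 1: σ at base = K_a1 γ₁ h₁ = 19.00 kPa; P₁ = ½×19.00×4.9 = 46.56.
Layer 2: σ_v at top = γ₁h₁ = 74.48; σ_h top = K_a2×74.48 = 23.17; σ_h base = K_a2×(74.48+20.1×4.9) = 53.81.
P₂ = ½(23.17+53.81)×4.9 = 188.6. Total P_a = 46.56+188.6 = 235.1 kN/m.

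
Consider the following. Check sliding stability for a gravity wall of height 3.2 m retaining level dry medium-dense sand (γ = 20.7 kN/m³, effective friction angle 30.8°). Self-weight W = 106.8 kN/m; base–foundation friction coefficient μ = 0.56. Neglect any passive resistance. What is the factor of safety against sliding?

K_a = tan²(45° − 30.8°/2) = 0.3227.
P_a = ½K_aγH² = 0.5×0.3227×20.7×3.2² = 34.20 kN/m, acting at H/3 = 1.067 m above the base.
FS_sliding = μW / P_a = 0.56×106.8 / 34.20 = 1.749.

1.75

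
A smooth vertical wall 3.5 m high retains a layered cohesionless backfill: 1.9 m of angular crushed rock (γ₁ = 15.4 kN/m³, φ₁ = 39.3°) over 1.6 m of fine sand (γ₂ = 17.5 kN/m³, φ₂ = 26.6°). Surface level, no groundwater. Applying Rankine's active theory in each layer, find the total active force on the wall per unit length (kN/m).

32.6 kN/m

K_a1 = tan²(45°−39.3°/2) = 0.2245; K_a2 = tan²(45°−26.6°/2) = 0.3814.
Layer 1: σ at base = K_a1 γ₁ h₁ = 6.568 kPa; P₁ = ½×6.568×1.9 = 6.239.
Layer 2: σ_v at top = γ₁h₁ = 29.26; σ_h top = K_a2×29.26 = 11.16; σ_h base = K_a2×(29.26+17.5×1.6) = 21.84.
P₂ = ½(11.16+21.84)×1.6 = 26.40. Total P_a = 6.239+26.40 = 32.64 kN/m.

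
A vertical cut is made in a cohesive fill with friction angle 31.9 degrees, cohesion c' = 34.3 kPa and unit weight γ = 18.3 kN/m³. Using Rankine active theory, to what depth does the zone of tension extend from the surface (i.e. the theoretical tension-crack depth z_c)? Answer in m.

6.75 m

K_a = tan²(45° − 31.9°/2) = 0.3085; √K_a = 0.5555.
The active pressure is zero where K_a γ z = 2c√K_a, so z_c = 2c/(γ√K_a) = 2×34.3/(18.3×0.5555) = 6.749 m.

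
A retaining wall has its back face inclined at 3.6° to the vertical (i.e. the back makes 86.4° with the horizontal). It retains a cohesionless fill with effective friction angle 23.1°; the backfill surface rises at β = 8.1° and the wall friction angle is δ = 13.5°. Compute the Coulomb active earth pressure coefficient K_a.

K_a = sin²(α+φ) / [sin²α · sin(α−δ) · (1 + √{sin(φ+δ)sin(φ−β) / (sin(α−δ)sin(α+β))})²].
With α = 86.4°, φ = 23.1°, δ = 13.5°, β = 8.1°: K_a = 0.4745.

0.475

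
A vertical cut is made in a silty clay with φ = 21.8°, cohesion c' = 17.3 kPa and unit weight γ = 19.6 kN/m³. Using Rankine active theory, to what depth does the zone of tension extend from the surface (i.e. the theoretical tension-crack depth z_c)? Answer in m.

K_a = tan²(45° − 21.8°/2) = 0.4584; √K_a = 0.6771.
The active pressure is zero where K_a γ z = 2c√K_a, so z_c = 2c/(γ√K_a) = 2×17.3/(19.6×0.6771) = 2.607 m.

2.61 m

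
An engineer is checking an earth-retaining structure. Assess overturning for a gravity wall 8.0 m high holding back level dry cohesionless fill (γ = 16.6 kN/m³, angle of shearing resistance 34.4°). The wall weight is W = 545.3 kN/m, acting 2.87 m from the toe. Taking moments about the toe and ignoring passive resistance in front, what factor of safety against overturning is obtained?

K_a = tan²(45° − 34.4°/2) = 0.2780.
P_a = ½K_aγH² = 0.5×0.2780×16.6×8.0² = 147.7 kN/m, acting at H/3 = 2.667 m above the base.
Overturning moment M_o = P_a × H/3 = 147.7 × 2.667 = 393.8.
Resisting moment M_r = W × 2.87 = 545.3 × 2.87 = 1565.
FS_overturning = M_r/M_o = 1565/393.8 = 3.974.

3.97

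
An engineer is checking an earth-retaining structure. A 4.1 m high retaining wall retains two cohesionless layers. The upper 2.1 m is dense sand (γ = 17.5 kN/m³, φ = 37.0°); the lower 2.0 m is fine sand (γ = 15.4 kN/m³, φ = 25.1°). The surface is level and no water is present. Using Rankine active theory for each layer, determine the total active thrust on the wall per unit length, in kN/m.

K_a1 = tan²(45°−37.0°/2) = 0.2486; K_a2 = tan²(45°−25.1°/2) = 0.4043.
Layer 1: σ at base = K_a1 γ₁ h₁ = 9.135 kPa; P₁ = ½×9.135×2.1 = 9.592.
Layer 2: σ_v at top = γ₁h₁ = 36.75; σ_h top = K_a2×36.75 = 14.86; σ_h base = K_a2×(36.75+15.4×2.0) = 27.31.
P₂ = ½(14.86+27.31)×2.0 = 42.17. Total P_a = 9.592+42.17 = 51.76 kN/m.

51.8 kN/m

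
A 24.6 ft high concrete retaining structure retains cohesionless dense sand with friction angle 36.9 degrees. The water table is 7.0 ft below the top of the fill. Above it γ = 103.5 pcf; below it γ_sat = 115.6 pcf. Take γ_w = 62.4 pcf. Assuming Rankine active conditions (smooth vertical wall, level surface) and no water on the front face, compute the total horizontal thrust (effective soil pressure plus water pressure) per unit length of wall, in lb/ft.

K_a = tan²(45° − φ/2) = 0.2497.
γ' = 115.6 − 62.4 = 53.20 pcf. Depth below WT = 17.6 ft.
σ'_h at WT = K_a γ d_w = 180.9 psf; at base = 180.9 + K_a γ' × 17.6 = 414.7 psf.
P₁ (0–7.0 ft) = ½×180.9×7.0 = 633.1. P₂ (7.0–24.6 ft) = ½(180.9+414.7)×17.6 = 5241.
P_w = ½ γ_w h₂² = 0.5×62.4×17.6² = 9665. Total = 633.1+5241+9665 = 15540 lb/ft.

15500 lb/ft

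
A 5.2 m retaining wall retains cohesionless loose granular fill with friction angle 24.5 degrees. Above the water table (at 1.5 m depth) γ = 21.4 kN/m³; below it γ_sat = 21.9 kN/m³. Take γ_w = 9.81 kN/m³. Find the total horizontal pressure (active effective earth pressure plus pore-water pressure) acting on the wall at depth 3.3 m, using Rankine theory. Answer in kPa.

39.9 kPa

K_a = (1 − sin φ)/(1 + sin φ) = 0.4137.
γ' = 21.9 − 9.81 = 12.09 kN/m³.
Effective vertical stress at 3.3 m: σ'_v = 21.4×1.5 + 12.09×1.80 = 53.86 kPa.
σ'_h = K_a σ'_v = 0.4137 × 53.86 = 22.28 kPa; u = γ_w × 1.80 = 17.66 kPa.
Total σ_h = 22.28 + 17.66 = 39.94 kPa.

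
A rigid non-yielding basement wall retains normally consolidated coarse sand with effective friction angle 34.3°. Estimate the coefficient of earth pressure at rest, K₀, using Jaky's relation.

K₀ = 1 − sin φ' = 1 − sin 34.3° = 0.4365.

0.436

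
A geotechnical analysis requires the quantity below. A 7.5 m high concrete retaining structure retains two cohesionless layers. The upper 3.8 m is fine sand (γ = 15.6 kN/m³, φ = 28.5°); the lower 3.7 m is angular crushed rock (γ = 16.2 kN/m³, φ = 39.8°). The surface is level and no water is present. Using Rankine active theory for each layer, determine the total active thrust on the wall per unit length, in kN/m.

K_a1 = tan²(45°−28.5°/2) = 0.3540; K_a2 = tan²(45°−39.8°/2) = 0.2194.
Layer 1: σ at base = K_a1 γ₁ h₁ = 20.98 kPa; P₁ = ½×20.98×3.8 = 39.87.
Layer 2: σ_v at top = γ₁h₁ = 59.28; σ_h top = K_a2×59.28 = 13.01; σ_h base = K_a2×(59.28+16.2×3.7) = 26.16.
P₂ = ½(13.01+26.16)×3.7 = 72.46. Total P_a = 39.87+72.46 = 112.3 kN/m.

112 kN/m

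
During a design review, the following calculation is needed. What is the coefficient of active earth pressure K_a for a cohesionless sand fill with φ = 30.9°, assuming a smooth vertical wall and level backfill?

0.321

K_a = (1 − sin φ)/(1 + sin φ) = (1 − sin 30.9°)/(1 + sin 30.9°) = 0.3214.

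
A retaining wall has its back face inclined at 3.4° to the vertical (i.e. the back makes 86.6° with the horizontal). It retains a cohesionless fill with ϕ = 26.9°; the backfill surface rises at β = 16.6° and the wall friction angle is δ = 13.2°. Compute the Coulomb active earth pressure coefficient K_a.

K_a = sin²(α+φ) / [sin²α · sin(α−δ) · (1 + √{sin(φ+δ)sin(φ−β) / (sin(α−δ)sin(α+β))})²].
With α = 86.6°, φ = 26.9°, δ = 13.2°, β = 16.6°: K_a = 0.4823.

0.482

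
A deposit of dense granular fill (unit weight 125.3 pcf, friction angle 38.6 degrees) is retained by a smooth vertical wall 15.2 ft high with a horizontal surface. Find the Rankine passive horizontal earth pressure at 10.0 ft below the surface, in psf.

K_p = (1 + sin φ)/(1 − sin φ) = 4.317.
σ_h = K_p γ z = 4.317 × 125.3 × 10.0 = 5410 psf.

5410 psf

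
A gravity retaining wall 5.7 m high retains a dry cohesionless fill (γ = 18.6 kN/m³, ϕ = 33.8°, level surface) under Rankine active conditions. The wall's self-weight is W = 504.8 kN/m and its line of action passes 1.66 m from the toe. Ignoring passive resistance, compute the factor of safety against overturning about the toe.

5.12

K_a = tan²(45° − 33.8°/2) = 0.2851.
P_a = ½K_aγH² = 0.5×0.2851×18.6×5.7² = 86.15 kN/m, acting at H/3 = 1.900 m above the base.
Overturning moment M_o = P_a × H/3 = 86.15 × 1.900 = 163.7.
Resisting moment M_r = W × 1.66 = 504.8 × 1.66 = 838.0.
FS_overturning = M_r/M_o = 838.0/163.7 = 5.120.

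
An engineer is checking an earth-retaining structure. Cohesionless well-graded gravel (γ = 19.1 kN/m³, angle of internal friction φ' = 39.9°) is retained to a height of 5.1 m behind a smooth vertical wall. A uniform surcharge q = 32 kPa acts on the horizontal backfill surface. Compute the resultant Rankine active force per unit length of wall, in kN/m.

K_a = tan²(45° − φ/2) = 0.2184.
Soil triangle: ½ K_a γ H² = 0.5×0.2184×19.1×5.1² = 54.26 kN/m.
Surcharge rectangle: K_a q H = 0.2184×32×5.1 = 35.65 kN/m.
Total = 54.26 + 35.65 = 89.91 kN/m.

89.9 kN/m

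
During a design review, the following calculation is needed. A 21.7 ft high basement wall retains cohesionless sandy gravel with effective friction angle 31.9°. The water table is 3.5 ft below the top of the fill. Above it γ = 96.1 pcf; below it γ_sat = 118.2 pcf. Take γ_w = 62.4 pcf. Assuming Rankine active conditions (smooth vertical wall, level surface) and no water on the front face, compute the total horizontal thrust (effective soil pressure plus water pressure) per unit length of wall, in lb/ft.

15300 lb/ft

K_a = tan²(45° − φ/2) = 0.3085.
γ' = 118.2 − 62.4 = 55.80 pcf. Depth below WT = 18.2 ft.
σ'_h at WT = K_a γ d_w = 103.8 psf; at base = 103.8 + K_a γ' × 18.2 = 417.1 psf.
P₁ (0–3.5 ft) = ½×103.8×3.5 = 181.6. P₂ (3.5–21.7 ft) = ½(103.8+417.1)×18.2 = 4740.
P_w = ½ γ_w h₂² = 0.5×62.4×18.2² = 10330. Total = 181.6+4740+10330 = 15260 lb/ft.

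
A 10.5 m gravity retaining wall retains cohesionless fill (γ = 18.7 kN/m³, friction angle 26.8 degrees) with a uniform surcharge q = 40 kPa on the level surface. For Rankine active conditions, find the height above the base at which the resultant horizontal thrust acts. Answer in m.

4.01 m

K_a = 0.3785.
Triangular part P₁ = ½K_aγH² = 390.1 at H/3 = 3.500 m; rectangular part P₂ = K_a q H = 159.0 at H/2 = 5.250 m.
ȳ = (P₁·3.500 + P₂·5.250)/(P₁+P₂) = 4.007 m.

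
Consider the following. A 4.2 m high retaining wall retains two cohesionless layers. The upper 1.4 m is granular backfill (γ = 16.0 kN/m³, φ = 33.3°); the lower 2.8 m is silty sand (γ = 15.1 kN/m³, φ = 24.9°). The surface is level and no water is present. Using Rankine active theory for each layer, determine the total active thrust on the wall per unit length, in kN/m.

K_a1 = tan²(45°−33.3°/2) = 0.2911; K_a2 = tan²(45°−24.9°/2) = 0.4074.
Layer 1: σ at base = K_a1 γ₁ h₁ = 6.521 kPa; P₁ = ½×6.521×1.4 = 4.565.
Layer 2: σ_v at top = γ₁h₁ = 22.40; σ_h top = K_a2×22.40 = 9.126; σ_h base = K_a2×(22.40+15.1×2.8) = 26.35.
P₂ = ½(9.126+26.35)×2.8 = 49.67. Total P_a = 4.565+49.67 = 54.23 kN/m.

54.2 kN/m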